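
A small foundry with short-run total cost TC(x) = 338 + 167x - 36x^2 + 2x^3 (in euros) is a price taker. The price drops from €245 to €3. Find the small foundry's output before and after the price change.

MC = 167 - 72x + 6x^2; the shutdown threshold is min AVC = €5 (at x = 9).
With P = €245 above the shutdown price, P = MC gives x = 13.
At P = €3 < min AVC = €5, price no longer covers variable cost at any output, so the firm shuts down: x = 0.

Output falls from 13 to 0 (the firm shuts down)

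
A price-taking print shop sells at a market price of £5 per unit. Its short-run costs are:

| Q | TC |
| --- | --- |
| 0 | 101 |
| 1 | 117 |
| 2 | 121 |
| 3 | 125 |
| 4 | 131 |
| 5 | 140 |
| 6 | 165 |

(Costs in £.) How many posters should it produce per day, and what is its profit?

Tabulate TR − TC: Q=0: -101; Q=1: -112; Q=2: -111; Q=3: -110; Q=4: -111; Q=5: -115; Q=6: -135.
Profit is highest at Q = 0. Equivalently, the lowest AVC in the table is 30/4 ≈ £7.50 at Q = 4, and P = £5 falls below it — price never covers variable cost, so the firm shuts down and loses only its fixed cost.

Q = 0 (shut down); profit = -£101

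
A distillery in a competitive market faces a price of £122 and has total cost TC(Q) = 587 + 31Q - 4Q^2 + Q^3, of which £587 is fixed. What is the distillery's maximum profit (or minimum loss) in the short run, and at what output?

Profit = -£97 at Q = 7

AVC = 31 - 4Q + Q^2; min AVC = £27 at Q = 2. Since P = £122 ≥ min AVC, the firm produces.
With MC = 31 - 8Q + 3Q^2, P = MC on the upward-sloping part at Q* = 7.
TR = 122·7 = 854. TC = 587 + 364 = 951. Profit = 854 − 951 = -£97.
By producing, the firm covers all variable cost plus £490 of fixed cost; shutting down would lose the full £587.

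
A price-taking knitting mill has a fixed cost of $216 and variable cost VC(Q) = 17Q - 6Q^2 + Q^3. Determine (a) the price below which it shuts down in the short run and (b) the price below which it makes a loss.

AVC = 17 - 6Q + Q^2; minimized at Q = 3, giving min AVC = $8. That is the shutdown price.
ATC = 216/Q + 17 - 6Q + Q^2. Setting dATC/dQ = −216/Q^2 − 6 + 2Q = 0 gives Q = 6 (since 2·6^3 − 6·6^2 = 216).
min ATC = 216/6 + 17 − 6·6 + 6^2 = $53. That is the break-even price.
Between these two prices the firm operates at a loss; above $53 it earns a profit.

Shutdown price = $8; break-even price = $53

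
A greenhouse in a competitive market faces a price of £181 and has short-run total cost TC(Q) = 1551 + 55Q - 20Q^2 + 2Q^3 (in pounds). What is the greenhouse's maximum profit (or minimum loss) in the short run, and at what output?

AVC = 55 - 20Q + 2Q^2 has its minimum £5 at Q = 5; price £181 clears that bar, so the firm operates.
MC = 55 - 40Q + 6Q^2. Setting P = MC and taking the root on the rising branch gives Q* = 9.
TR = 181·9 = 1629. TC = 1551 + 333 = 1884. Profit = 1629 − 1884 = -£255.
By producing, the firm covers all variable cost plus £1296 of fixed cost; shutting down would lose the full £1551.

Profit = -£255 at Q = 9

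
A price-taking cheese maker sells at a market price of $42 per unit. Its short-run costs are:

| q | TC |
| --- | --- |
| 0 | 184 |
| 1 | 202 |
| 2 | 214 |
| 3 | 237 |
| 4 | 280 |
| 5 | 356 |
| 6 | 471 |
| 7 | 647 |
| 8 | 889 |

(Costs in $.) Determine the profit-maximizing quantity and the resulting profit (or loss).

q = 3; profit = -$111

Compute π = P·q − TC at each output: q=0: -184; q=1: -160; q=2: -130; q=3: -111; q=4: -112; q=5: -146; q=6: -219; q=7: -353; q=8: -553.
Profit is maximized at q = 3. AVC there is 53/3 = $17.67 ≤ P, so producing beats shutting down (which would give -$184).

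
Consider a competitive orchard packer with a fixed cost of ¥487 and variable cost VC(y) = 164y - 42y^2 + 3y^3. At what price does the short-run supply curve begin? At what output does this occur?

¥17 per unit, at y = 7

The firm shuts down when price falls below the minimum of average variable cost. AVC = VC/y = 164 - 42y + 3y^2.
dAVC/dy = -42 + 6y = 0 gives y = 7. min AVC = 164 - 42·7 + 3·7^2 = 17.
The firm shuts down for any P below ¥17.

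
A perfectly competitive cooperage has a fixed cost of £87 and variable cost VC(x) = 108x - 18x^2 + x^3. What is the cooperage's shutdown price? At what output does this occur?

£27 per unit, at x = 9

Short-run supply begins at min AVC. From VC = 108x - 18x^2 + x^3, AVC = 108 - 18x + x^2.
At the minimum of AVC, MC = AVC. MC = 108 - 36x + 3x^2; setting MC = AVC gives 2x^2 - 18x = 0, so x = 9. min AVC = 27.
The firm shuts down for any P below £27.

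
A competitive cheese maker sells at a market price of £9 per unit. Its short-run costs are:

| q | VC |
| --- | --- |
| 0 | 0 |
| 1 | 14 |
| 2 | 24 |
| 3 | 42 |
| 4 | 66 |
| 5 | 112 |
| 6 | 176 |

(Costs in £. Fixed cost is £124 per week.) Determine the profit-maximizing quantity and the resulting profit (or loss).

Tabulate TR − TC: q=0: -124; q=1: -129; q=2: -130; q=3: -139; q=4: -154; q=5: -191; q=6: -246.
Profit is highest at q = 0. Equivalently, the lowest AVC in the table is 24/2 ≈ £12 at q = 2, and P = £9 falls below it — price never covers variable cost, so the firm shuts down and loses only its fixed cost.

q = 0 (shut down); profit = -£124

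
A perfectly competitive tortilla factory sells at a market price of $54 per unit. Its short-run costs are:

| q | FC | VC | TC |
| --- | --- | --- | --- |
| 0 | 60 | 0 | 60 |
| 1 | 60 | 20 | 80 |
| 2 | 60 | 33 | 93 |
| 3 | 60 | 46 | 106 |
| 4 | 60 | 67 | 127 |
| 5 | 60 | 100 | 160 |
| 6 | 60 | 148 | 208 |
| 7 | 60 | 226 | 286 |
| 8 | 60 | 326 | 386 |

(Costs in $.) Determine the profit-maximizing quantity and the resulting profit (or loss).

q = 6; profit = $116

Compute π = P·q − TC at each output: q=0: -60; q=1: -26; q=2: 15; q=3: 56; q=4: 89; q=5: 110; q=6: 116; q=7: 92; q=8: 46.
Profit is maximized at q = 6. AVC there is 148/6 = $24.67 ≤ P, so producing beats shutting down (which would give -$60).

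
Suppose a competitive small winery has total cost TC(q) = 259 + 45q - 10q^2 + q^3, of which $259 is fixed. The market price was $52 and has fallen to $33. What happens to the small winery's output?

AVC = 45 - 10q + q^2, minimized at q = 5 where min AVC = $20. MC = 45 - 20q + 3q^2.
At P = $52 ≥ min AVC, set P = MC on the rising branch: q = 7.
At P = $33 ≥ min AVC, set P = MC: q = 6. The firm stays open but cuts output.

Output falls from 7 to 6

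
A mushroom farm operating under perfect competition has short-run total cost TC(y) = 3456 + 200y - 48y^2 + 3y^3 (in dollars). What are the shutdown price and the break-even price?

Shutdown price = min AVC. AVC = 200 - 48y + 3y^2, with vertex at y = 8 and minimum $8.
ATC = 3456/y + 200 - 48y + 3y^2. Setting dATC/dy = −3456/y^2 − 48 + 6y = 0 gives y = 12 (since 6·12^3 − 48·12^2 = 3456).
min ATC = 3456/12 + 200 − 48·12 + 3·12^2 = $344. That is the break-even price.
Between these two prices the firm operates at a loss; above $344 it earns a profit.

Shutdown price = $8; break-even price = $344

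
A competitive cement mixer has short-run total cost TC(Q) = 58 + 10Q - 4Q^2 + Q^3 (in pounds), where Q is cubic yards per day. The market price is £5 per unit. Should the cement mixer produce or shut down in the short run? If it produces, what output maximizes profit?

From TC, MC = TC'(Q) = 10 - 8Q + 3Q^2 and AVC = VC/Q = 10 - 4Q + Q^2.
AVC is minimized where dAVC/dQ = -4 + 2Q = 0, at Q = 2; min AVC = 10 - 4·2 + 2^2 = £6.
With P < min AVC (£5 < £6), every unit sold adds to the loss.
The firm minimizes its loss by shutting down and losing only its fixed cost of £58.

Shut down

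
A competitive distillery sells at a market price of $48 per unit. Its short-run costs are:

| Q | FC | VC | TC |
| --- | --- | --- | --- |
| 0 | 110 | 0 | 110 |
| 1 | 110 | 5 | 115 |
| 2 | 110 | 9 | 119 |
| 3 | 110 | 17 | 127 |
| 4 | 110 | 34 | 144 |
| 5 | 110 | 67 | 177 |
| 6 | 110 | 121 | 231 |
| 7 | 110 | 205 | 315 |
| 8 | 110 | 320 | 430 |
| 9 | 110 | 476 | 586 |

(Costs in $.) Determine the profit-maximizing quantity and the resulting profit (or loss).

Q = 5; profit = $63

Profit at each row (π = 48Q − TC): Q=0: -110; Q=1: -67; Q=2: -23; Q=3: 17; Q=4: 48; Q=5: 63; Q=6: 57; Q=7: 21; Q=8: -46; Q=9: -154.
Profit is maximized at Q = 5. AVC there is 67/5 = $13.40 ≤ P, so producing beats shutting down (which would give -$110).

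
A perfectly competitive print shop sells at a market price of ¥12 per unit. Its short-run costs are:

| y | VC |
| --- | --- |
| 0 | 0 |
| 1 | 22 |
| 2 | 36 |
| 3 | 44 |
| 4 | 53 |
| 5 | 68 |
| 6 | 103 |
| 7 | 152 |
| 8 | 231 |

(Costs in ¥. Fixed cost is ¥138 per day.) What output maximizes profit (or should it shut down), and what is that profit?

y = 0 (shut down); profit = -¥138

Tabulate TR − TC: y=0: -138; y=1: -148; y=2: -150; y=3: -146; y=4: -143; y=5: -146; y=6: -169; y=7: -206; y=8: -273.
Profit is highest at y = 0. Equivalently, the lowest AVC in the table is 53/4 ≈ ¥13.25 at y = 4, and P = ¥12 falls below it — price never covers variable cost, so the firm shuts down and loses only its fixed cost.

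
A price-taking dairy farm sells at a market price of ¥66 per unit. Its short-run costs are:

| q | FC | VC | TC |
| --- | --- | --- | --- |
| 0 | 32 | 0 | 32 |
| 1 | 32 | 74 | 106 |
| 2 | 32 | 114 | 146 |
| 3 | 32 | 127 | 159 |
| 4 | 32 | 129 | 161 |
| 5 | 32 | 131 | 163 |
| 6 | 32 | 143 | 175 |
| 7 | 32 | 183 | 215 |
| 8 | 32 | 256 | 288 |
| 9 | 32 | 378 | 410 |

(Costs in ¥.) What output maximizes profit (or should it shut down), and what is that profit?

q = 7; profit = ¥247

Tabulate TR − TC: q=0: -32; q=1: -40; q=2: -14; q=3: 39; q=4: 103; q=5: 167; q=6: 221; q=7: 247; q=8: 240; q=9: 184.
Profit is maximized at q = 7. AVC there is 183/7 = ¥26.14 ≤ P, so producing beats shutting down (which would give -¥32).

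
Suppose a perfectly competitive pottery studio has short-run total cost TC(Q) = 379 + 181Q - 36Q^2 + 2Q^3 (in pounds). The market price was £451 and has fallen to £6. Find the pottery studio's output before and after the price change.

Output falls from 15 to 0 (the firm shuts down)

MC = 181 - 72Q + 6Q^2; the shutdown threshold is min AVC = £19 (at Q = 9).
At P = £451 ≥ min AVC, set P = MC on the rising branch: Q = 15.
At P = £6 < min AVC = £19, price no longer covers variable cost at any output, so the firm shuts down: Q = 0.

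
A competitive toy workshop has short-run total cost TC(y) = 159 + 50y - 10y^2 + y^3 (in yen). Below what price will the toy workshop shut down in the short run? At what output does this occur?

¥25 per unit, at y = 5

Short-run supply begins at min AVC. From VC = 50y - 10y^2 + y^3, AVC = 50 - 10y + y^2.
At the minimum of AVC, MC = AVC. MC = 50 - 20y + 3y^2; setting MC = AVC gives 2y^2 - 10y = 0, so y = 5. min AVC = 25.
For P < ¥25 the firm produces nothing.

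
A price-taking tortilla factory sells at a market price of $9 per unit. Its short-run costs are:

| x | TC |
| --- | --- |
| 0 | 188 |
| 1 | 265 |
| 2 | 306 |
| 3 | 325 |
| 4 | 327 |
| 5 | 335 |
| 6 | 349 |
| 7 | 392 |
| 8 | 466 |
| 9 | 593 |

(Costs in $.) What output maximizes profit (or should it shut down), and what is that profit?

Compute π = P·x − TC at each output: x=0: -188; x=1: -256; x=2: -288; x=3: -298; x=4: -291; x=5: -290; x=6: -295; x=7: -329; x=8: -394; x=9: -512.
Profit is highest at x = 0. Equivalently, the lowest AVC in the table is 161/6 ≈ $26.83 at x = 6, and P = $9 falls below it — price never covers variable cost, so the firm shuts down and loses only its fixed cost.

x = 0 (shut down); profit = -$188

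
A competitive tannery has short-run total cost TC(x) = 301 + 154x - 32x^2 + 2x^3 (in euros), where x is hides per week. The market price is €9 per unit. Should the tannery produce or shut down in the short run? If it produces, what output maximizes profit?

Shut down

Variable cost is VC = 154x - 32x^2 + 2x^3, so AVC = VC/x = 154 - 32x + 2x^2 and MC = dTC/dx = 154 - 64x + 6x^2.
AVC is minimized where dAVC/dx = -32 + 4x = 0, at x = 8; min AVC = 154 - 32·8 + 2·8^2 = €26.
With P < min AVC (€9 < €26), every unit sold adds to the loss.
Best response: produce nothing and absorb the €301 fixed cost.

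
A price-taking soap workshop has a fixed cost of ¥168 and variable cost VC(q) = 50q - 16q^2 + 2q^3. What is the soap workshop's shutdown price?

¥18 per unit

The shutdown price is the minimum of AVC. VC = 50q - 16q^2 + 2q^3, so AVC = 50 - 16q + 2q^2.
At the minimum of AVC, MC = AVC. MC = 50 - 32q + 6q^2; setting MC = AVC gives 4q^2 - 16q = 0, so q = 4. min AVC = 18.
So the shutdown price is ¥18.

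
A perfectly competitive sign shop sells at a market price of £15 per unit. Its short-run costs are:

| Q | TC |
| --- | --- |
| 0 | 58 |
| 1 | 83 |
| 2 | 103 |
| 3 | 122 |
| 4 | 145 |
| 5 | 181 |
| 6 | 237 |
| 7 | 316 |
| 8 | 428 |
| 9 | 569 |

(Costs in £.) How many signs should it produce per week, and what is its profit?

Q = 0 (shut down); profit = -£58

Compute π = P·Q − TC at each output: Q=0: -58; Q=1: -68; Q=2: -73; Q=3: -77; Q=4: -85; Q=5: -106; Q=6: -147; Q=7: -211; Q=8: -308; Q=9: -434.
Profit is highest at Q = 0. Equivalently, the lowest AVC in the table is 64/3 ≈ £21.33 at Q = 3, and P = £15 falls below it — price never covers variable cost, so the firm shuts down and loses only its fixed cost.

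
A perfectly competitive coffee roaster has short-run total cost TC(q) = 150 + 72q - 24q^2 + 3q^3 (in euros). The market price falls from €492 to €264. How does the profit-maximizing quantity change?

Output falls from 10 to 8

MC = 72 - 48q + 9q^2; the shutdown threshold is min AVC = €24 (at q = 4).
With P = €492 above the shutdown price, P = MC gives q = 10.
At P = €264 ≥ min AVC, set P = MC: q = 8. The firm stays open but cuts output.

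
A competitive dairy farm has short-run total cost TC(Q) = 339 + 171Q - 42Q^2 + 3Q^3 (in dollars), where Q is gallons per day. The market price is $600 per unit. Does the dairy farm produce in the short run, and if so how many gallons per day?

From TC, MC = TC'(Q) = 171 - 84Q + 9Q^2 and AVC = VC/Q = 171 - 42Q + 3Q^2.
AVC hits its minimum where MC = AVC, at Q = 7, giving min AVC = 171 - 42·7 + 3·7^2 = $24.
Because $600 ≥ $24, revenue can cover variable cost; the firm operates.
Solving P = MC: -429 - 84Q + 9Q^2 = 0 ⇒ Q = -11/3 or 13. On the upward-sloping branch, Q* = 13.
Check: AVC at Q = 13 is $132 ≤ P, so revenue covers variable cost.
Profit = P·Q − TC = 600·13 − 2055 = $5745.

Produce at Q = 13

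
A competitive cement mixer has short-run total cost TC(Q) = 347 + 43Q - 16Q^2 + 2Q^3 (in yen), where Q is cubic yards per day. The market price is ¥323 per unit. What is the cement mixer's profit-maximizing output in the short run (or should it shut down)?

From TC, MC = TC'(Q) = 43 - 32Q + 6Q^2 and AVC = VC/Q = 43 - 16Q + 2Q^2.
AVC hits its minimum where MC = AVC, at Q = 4, giving min AVC = 43 - 16·4 + 2·4^2 = ¥11.
Because ¥323 ≥ ¥11, revenue can cover variable cost; the firm operates.
Solving P = MC: -280 - 32Q + 6Q^2 = 0 ⇒ Q = -14/3 or 10. On the upward-sloping branch, Q* = 10.
Check: AVC at Q = 10 is ¥83 ≤ P, so revenue covers variable cost.
Profit = P·Q − TC = 323·10 − 1177 = ¥2053.

Produce at Q = 10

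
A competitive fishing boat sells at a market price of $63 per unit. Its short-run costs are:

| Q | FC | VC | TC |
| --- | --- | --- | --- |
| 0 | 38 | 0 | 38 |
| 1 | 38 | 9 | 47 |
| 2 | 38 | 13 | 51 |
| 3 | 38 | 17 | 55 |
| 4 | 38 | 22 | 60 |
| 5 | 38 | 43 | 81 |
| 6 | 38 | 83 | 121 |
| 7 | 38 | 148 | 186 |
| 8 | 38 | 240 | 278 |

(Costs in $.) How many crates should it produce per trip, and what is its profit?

Compute π = P·Q − TC at each output: Q=0: -38; Q=1: 16; Q=2: 75; Q=3: 134; Q=4: 192; Q=5: 234; Q=6: 257; Q=7: 255; Q=8: 226.
Profit is maximized at Q = 6. AVC there is 83/6 = $13.83 ≤ P, so producing beats shutting down (which would give -$38).

Q = 6; profit = $257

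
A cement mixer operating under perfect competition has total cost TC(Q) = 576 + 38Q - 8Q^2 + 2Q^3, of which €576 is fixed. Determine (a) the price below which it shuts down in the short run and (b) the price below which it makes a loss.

Shutdown price = €30; break-even price = €158

Shutdown price = min AVC. AVC = 38 - 8Q + 2Q^2, with vertex at Q = 2 and minimum €30.
ATC = 576/Q + 38 - 8Q + 2Q^2. Setting dATC/dQ = −576/Q^2 − 8 + 4Q = 0 gives Q = 6 (since 4·6^3 − 8·6^2 = 576).
min ATC = 576/6 + 38 − 8·6 + 2·6^2 = €158. That is the break-even price.
For €30 ≤ P < €158 the firm produces at a loss; below €30 it shuts down.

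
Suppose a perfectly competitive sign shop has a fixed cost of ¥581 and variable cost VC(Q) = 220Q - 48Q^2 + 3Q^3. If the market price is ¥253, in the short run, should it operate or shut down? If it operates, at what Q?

From TC, MC = TC'(Q) = 220 - 96Q + 9Q^2 and AVC = VC/Q = 220 - 48Q + 3Q^2.
AVC is minimized where dAVC/dQ = -48 + 6Q = 0, at Q = 8; min AVC = 220 - 48·8 + 3·8^2 = ¥28.
Because ¥253 ≥ ¥28, revenue can cover variable cost; the firm operates.
Solving P = MC: -33 - 96Q + 9Q^2 = 0 ⇒ Q = -1/3 or 11. On the upward-sloping branch, Q* = 11.
Check: AVC at Q = 11 is ¥55 ≤ P, so revenue covers variable cost.
Profit = P·Q − TC = 253·11 − 1186 = ¥1597.

Produce at Q = 11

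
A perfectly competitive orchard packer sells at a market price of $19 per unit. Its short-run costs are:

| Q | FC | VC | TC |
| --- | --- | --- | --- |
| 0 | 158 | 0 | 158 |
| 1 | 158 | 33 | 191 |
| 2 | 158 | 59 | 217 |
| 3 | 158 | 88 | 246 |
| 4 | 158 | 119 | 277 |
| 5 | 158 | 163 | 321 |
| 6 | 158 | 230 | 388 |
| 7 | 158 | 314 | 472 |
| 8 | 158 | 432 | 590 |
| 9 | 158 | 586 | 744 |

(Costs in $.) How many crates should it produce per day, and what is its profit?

Tabulate TR − TC: Q=0: -158; Q=1: -172; Q=2: -179; Q=3: -189; Q=4: -201; Q=5: -226; Q=6: -274; Q=7: -339; Q=8: -438; Q=9: -573.
Profit is highest at Q = 0. Equivalently, the lowest AVC in the table is 88/3 ≈ $29.33 at Q = 3, and P = $19 falls below it — price never covers variable cost, so the firm shuts down and loses only its fixed cost.

Q = 0 (shut down); profit = -$158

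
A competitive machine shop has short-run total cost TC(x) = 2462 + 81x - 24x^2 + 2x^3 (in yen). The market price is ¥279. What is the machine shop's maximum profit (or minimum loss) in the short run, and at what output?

Profit = -¥42 at x = 11

AVC = 81 - 24x + 2x^2; min AVC = ¥9 at x = 6. Since P = ¥279 ≥ min AVC, the firm produces.
MC = 81 - 48x + 6x^2. Setting P = MC and taking the root on the rising branch gives x* = 11.
TR = 279·11 = 3069. TC = 2462 + 649 = 3111. Profit = 3069 − 3111 = -¥42.
That loss of ¥42 beats the ¥2462 the firm would lose by shutting down; producing recovers ¥2420 of fixed cost.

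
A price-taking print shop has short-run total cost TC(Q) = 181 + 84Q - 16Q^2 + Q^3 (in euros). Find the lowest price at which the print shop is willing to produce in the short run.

The firm shuts down when price falls below the minimum of average variable cost. AVC = VC/Q = 84 - 16Q + Q^2.
At the minimum of AVC, MC = AVC. MC = 84 - 32Q + 3Q^2; setting MC = AVC gives 2Q^2 - 16Q = 0, so Q = 8. min AVC = 20.
The firm shuts down for any P below €20.

€20 per unit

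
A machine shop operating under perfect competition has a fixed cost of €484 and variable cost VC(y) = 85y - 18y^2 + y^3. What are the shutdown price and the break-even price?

Shutdown price = €4; break-even price = €52

AVC = 85 - 18y + y^2; minimized at y = 9, giving min AVC = €4. That is the shutdown price.
ATC = 484/y + 85 - 18y + y^2. Setting dATC/dy = −484/y^2 − 18 + 2y = 0 gives y = 11 (since 2·11^3 − 18·11^2 = 484).
min ATC = 484/11 + 85 − 18·11 + 11^2 = €52. That is the break-even price.
Between these two prices the firm operates at a loss; above €52 it earns a profit.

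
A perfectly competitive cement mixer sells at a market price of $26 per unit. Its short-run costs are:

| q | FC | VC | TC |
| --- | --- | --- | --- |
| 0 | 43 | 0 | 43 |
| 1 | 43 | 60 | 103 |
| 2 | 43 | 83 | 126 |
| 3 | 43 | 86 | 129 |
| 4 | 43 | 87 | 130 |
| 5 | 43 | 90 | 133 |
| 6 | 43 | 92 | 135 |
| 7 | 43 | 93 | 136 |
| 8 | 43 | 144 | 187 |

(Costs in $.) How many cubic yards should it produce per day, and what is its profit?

Compute π = P·q − TC at each output: q=0: -43; q=1: -77; q=2: -74; q=3: -51; q=4: -26; q=5: -3; q=6: 21; q=7: 46; q=8: 21.
Profit is maximized at q = 7. AVC there is 93/7 = $13.29 ≤ P, so producing beats shutting down (which would give -$43).

q = 7; profit = $46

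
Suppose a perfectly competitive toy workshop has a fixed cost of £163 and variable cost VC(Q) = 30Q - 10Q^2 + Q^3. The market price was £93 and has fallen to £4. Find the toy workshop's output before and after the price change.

Output falls from 9 to 0 (the firm shuts down)

AVC = 30 - 10Q + Q^2, minimized at Q = 5 where min AVC = £5. MC = 30 - 20Q + 3Q^2.
With P = £93 above the shutdown price, P = MC gives Q = 9.
At P = £4 < min AVC = £5, price no longer covers variable cost at any output, so the firm shuts down: Q = 0.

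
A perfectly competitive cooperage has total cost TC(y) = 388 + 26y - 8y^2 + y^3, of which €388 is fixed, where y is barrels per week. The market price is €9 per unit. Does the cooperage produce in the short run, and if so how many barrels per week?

Strip out fixed cost: VC = 26y - 8y^2 + y^3. Then AVC = 26 - 8y + y^2 and MC = 26 - 16y + 3y^2.
The AVC parabola has its vertex at y = 8/2 = 4, where AVC = 26 - 8·4 + 4^2 = €10.
P = €9 lies below min AVC = €10; no output level covers variable cost.
The firm minimizes its loss by shutting down and losing only its fixed cost of €388.

Shut down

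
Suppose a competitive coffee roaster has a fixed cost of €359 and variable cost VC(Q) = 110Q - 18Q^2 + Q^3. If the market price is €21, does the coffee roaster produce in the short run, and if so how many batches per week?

Variable cost is VC = 110Q - 18Q^2 + Q^3, so AVC = VC/Q = 110 - 18Q + Q^2 and MC = dTC/dQ = 110 - 36Q + 3Q^2.
AVC is minimized where dAVC/dQ = -18 + 2Q = 0, at Q = 9; min AVC = 110 - 18·9 + 9^2 = €29.
Since P = €21 < min AVC = €29, price fails to cover variable cost at any output.
The firm minimizes its loss by shutting down and losing only its fixed cost of €359.

Shut down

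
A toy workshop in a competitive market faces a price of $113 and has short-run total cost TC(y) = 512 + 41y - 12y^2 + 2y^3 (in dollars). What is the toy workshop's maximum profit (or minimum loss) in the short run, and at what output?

Profit = -$80 at y = 6

AVC = 41 - 12y + 2y^2; min AVC = $23 at y = 3. Since P = $113 ≥ min AVC, the firm produces.
With MC = 41 - 24y + 6y^2, P = MC on the upward-sloping part at y* = 6.
TR = 113·6 = 678. TC = 512 + 246 = 758. Profit = 678 − 758 = -$80.
By producing, the firm covers all variable cost plus $432 of fixed cost; shutting down would lose the full $512.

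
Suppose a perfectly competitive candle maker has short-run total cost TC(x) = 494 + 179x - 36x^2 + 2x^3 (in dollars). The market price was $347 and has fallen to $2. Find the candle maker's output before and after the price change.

AVC = 179 - 36x + 2x^2, minimized at x = 9 where min AVC = $17. MC = 179 - 72x + 6x^2.
With P = $347 above the shutdown price, P = MC gives x = 14.
At P = $2 < min AVC = $17, price no longer covers variable cost at any output, so the firm shuts down: x = 0.

Output falls from 14 to 0 (the firm shuts down)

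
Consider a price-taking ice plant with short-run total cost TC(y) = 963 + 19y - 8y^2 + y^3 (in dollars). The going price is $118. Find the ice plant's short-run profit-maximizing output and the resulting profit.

Profit = -$153 at y = 9

AVC = 19 - 8y + y^2; min AVC = $3 at y = 4. Since P = $118 ≥ min AVC, the firm produces.
MC = 19 - 16y + 3y^2. Setting P = MC and taking the root on the rising branch gives y* = 9.
TR = 118·9 = 1062. TC = 963 + 252 = 1215. Profit = 1062 − 1215 = -$153.
That loss of $153 beats the $963 the firm would lose by shutting down; producing recovers $810 of fixed cost.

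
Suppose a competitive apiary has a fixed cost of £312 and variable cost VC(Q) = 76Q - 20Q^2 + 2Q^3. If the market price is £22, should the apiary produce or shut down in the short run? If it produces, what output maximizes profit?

Shut down

Variable cost is VC = 76Q - 20Q^2 + 2Q^3, so AVC = VC/Q = 76 - 20Q + 2Q^2 and MC = dTC/dQ = 76 - 40Q + 6Q^2.
The AVC parabola has its vertex at Q = 20/4 = 5, where AVC = 76 - 20·5 + 2·5^2 = £26.
Since P = £22 < min AVC = £26, price fails to cover variable cost at any output.
Best response: produce nothing and absorb the £312 fixed cost.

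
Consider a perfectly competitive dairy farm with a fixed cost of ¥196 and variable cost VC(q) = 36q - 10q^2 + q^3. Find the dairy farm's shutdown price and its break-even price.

AVC = 36 - 10q + q^2; minimized at q = 5, giving min AVC = ¥11. That is the shutdown price.
ATC = 196/q + 36 - 10q + q^2. Setting dATC/dq = −196/q^2 − 10 + 2q = 0 gives q = 7 (since 2·7^3 − 10·7^2 = 196).
min ATC = 196/7 + 36 − 10·7 + 7^2 = ¥43. That is the break-even price.
Between these two prices the firm operates at a loss; above ¥43 it earns a profit.

Shutdown price = ¥11; break-even price = ¥43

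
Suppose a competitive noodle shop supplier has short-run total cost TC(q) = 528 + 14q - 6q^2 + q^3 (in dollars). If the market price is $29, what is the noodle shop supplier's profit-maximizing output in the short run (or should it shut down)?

Produce at q = 5

Strip out fixed cost: VC = 14q - 6q^2 + q^3. Then AVC = 14 - 6q + q^2 and MC = 14 - 12q + 3q^2.
The AVC parabola has its vertex at q = 6/2 = 3, where AVC = 14 - 6·3 + 3^2 = $5.
P = $29 exceeds min AVC = $5, so the firm stays open.
Set P = MC: 29 = 14 - 12q + 3q^2 → -15 - 12q + 3q^2 = 0. The roots are q = -1 and q = 5; the profit-maximizing output is on the rising part of MC, so q* = 5.
Check: AVC at q = 5 is $9 ≤ P, so revenue covers variable cost.
Profit = P·q − TC = 29·5 − 573 = -$428, a loss, but smaller than the $528 fixed cost the firm would lose by shutting down.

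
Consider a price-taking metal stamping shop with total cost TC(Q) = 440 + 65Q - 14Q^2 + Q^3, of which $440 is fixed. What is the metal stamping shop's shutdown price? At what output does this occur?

The firm shuts down when price falls below the minimum of average variable cost. AVC = VC/Q = 65 - 14Q + Q^2.
dAVC/dQ = -14 + 2Q = 0 gives Q = 7. min AVC = 65 - 14·7 + 7^2 = 16.
The firm shuts down for any P below $16.

$16 per unit, at Q = 7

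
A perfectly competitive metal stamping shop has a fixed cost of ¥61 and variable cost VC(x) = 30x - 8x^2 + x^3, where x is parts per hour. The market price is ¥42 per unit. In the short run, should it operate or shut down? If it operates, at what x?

Produce at x = 6

Variable cost is VC = 30x - 8x^2 + x^3, so AVC = VC/x = 30 - 8x + x^2 and MC = dTC/dx = 30 - 16x + 3x^2.
AVC is minimized where dAVC/dx = -8 + 2x = 0, at x = 4; min AVC = 30 - 8·4 + 4^2 = ¥14.
P = ¥42 exceeds min AVC = ¥14, so the firm stays open.
P = MC gives -12 - 16x + 3x^2 = 0, with roots -2/3 and 6. Take the larger (rising MC): x* = 6.
Check: AVC at x = 6 is ¥18 ≤ P, so revenue covers variable cost.
Profit = P·x − TC = 42·6 − 169 = ¥83.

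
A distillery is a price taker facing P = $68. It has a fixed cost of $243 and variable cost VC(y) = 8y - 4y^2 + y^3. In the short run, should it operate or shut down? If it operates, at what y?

Produce at y = 6

Variable cost is VC = 8y - 4y^2 + y^3, so AVC = VC/y = 8 - 4y + y^2 and MC = dTC/dy = 8 - 8y + 3y^2.
The AVC parabola has its vertex at y = 4/2 = 2, where AVC = 8 - 4·2 + 2^2 = $4.
Because $68 ≥ $4, revenue can cover variable cost; the firm operates.
P = MC gives -60 - 8y + 3y^2 = 0, with roots -10/3 and 6. Take the larger (rising MC): y* = 6.
Check: AVC at y = 6 is $20 ≤ P, so revenue covers variable cost.
Profit = P·y − TC = 68·6 − 363 = $45.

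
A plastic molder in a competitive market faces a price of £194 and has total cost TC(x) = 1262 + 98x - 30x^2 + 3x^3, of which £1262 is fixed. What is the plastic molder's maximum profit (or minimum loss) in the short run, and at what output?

Profit = -£110 at x = 8

AVC = 98 - 30x + 3x^2; min AVC = £23 at x = 5. Since P = £194 ≥ min AVC, the firm produces.
MC = 98 - 60x + 9x^2. Setting P = MC and taking the root on the rising branch gives x* = 8.
TR = 194·8 = 1552. TC = 1262 + 400 = 1662. Profit = 1552 − 1662 = -£110.
By producing, the firm covers all variable cost plus £1152 of fixed cost; shutting down would lose the full £1262.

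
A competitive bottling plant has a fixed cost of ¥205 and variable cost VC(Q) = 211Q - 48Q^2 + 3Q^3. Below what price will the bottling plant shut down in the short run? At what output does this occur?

¥19 per unit, at Q = 8

Short-run supply begins at min AVC. From VC = 211Q - 48Q^2 + 3Q^3, AVC = 211 - 48Q + 3Q^2.
At the minimum of AVC, MC = AVC. MC = 211 - 96Q + 9Q^2; setting MC = AVC gives 6Q^2 - 48Q = 0, so Q = 8. min AVC = 19.
For P < ¥19 the firm produces nothing.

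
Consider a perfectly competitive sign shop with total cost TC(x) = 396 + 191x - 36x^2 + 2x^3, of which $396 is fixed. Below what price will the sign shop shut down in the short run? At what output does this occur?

The firm shuts down when price falls below the minimum of average variable cost. AVC = VC/x = 191 - 36x + 2x^2.
At the minimum of AVC, MC = AVC. MC = 191 - 72x + 6x^2; setting MC = AVC gives 4x^2 - 36x = 0, so x = 9. min AVC = 29.
The firm shuts down for any P below $29.

$29 per unit, at x = 9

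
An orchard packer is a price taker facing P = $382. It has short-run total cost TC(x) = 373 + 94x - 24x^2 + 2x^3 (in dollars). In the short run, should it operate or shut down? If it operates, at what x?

Strip out fixed cost: VC = 94x - 24x^2 + 2x^3. Then AVC = 94 - 24x + 2x^2 and MC = 94 - 48x + 6x^2.
The AVC parabola has its vertex at x = 24/4 = 6, where AVC = 94 - 24·6 + 2·6^2 = $22.
Because $382 ≥ $22, revenue can cover variable cost; the firm operates.
P = MC gives -288 - 48x + 6x^2 = 0, with roots -4 and 12. Take the larger (rising MC): x* = 12.
Check: AVC at x = 12 is $94 ≤ P, so revenue covers variable cost.
Profit = P·x − TC = 382·12 − 1501 = $3083.

Produce at x = 12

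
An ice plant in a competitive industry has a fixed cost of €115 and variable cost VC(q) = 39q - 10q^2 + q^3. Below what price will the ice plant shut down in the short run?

€14 per unit

The shutdown price is the minimum of AVC. VC = 39q - 10q^2 + q^3, so AVC = 39 - 10q + q^2.
dAVC/dq = -10 + 2q = 0 gives q = 5. min AVC = 39 - 10·5 + 5^2 = 14.
For P < €14 the firm produces nothing.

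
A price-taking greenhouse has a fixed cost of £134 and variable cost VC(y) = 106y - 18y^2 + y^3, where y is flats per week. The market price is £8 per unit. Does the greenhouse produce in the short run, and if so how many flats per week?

Strip out fixed cost: VC = 106y - 18y^2 + y^3. Then AVC = 106 - 18y + y^2 and MC = 106 - 36y + 3y^2.
The AVC parabola has its vertex at y = 18/2 = 9, where AVC = 106 - 18·9 + 9^2 = £25.
P = £8 lies below min AVC = £25; no output level covers variable cost.
The firm minimizes its loss by shutting down and losing only its fixed cost of £134.

Shut down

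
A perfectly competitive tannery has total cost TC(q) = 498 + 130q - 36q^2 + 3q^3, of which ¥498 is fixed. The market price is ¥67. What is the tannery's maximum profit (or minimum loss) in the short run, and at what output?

Profit = -¥204 at q = 7

AVC = 130 - 36q + 3q^2; min AVC = ¥22 at q = 6. Since P = ¥67 ≥ min AVC, the firm produces.
MC = 130 - 72q + 9q^2. Setting P = MC and taking the root on the rising branch gives q* = 7.
TR = 67·7 = 469. TC = 498 + 175 = 673. Profit = 469 − 673 = -¥204.
Shutting down would mean losing the fixed cost of ¥498, so operating at a loss of ¥204 is better by ¥294.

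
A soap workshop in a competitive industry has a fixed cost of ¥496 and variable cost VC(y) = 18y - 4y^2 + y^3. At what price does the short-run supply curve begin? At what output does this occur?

The shutdown price is the minimum of AVC. VC = 18y - 4y^2 + y^3, so AVC = 18 - 4y + y^2.
At the minimum of AVC, MC = AVC. MC = 18 - 8y + 3y^2; setting MC = AVC gives 2y^2 - 4y = 0, so y = 2. min AVC = 14.
For P < ¥14 the firm produces nothing.

¥14 per unit, at y = 2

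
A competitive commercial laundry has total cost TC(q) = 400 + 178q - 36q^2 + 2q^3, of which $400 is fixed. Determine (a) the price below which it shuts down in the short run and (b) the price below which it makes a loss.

Shutdown price = $16; break-even price = $58

Shutdown price = min AVC. AVC = 178 - 36q + 2q^2, with vertex at q = 9 and minimum $16.
ATC = 400/q + 178 - 36q + 2q^2. Setting dATC/dq = −400/q^2 − 36 + 4q = 0 gives q = 10 (since 4·10^3 − 36·10^2 = 400).
min ATC = 400/10 + 178 − 36·10 + 2·10^2 = $58. That is the break-even price.
Between these two prices the firm operates at a loss; above $58 it earns a profit.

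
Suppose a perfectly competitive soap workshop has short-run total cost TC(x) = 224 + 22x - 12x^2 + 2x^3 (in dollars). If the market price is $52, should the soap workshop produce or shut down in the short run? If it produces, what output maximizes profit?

Variable cost is VC = 22x - 12x^2 + 2x^3, so AVC = VC/x = 22 - 12x + 2x^2 and MC = dTC/dx = 22 - 24x + 6x^2.
AVC is minimized where dAVC/dx = -12 + 4x = 0, at x = 3; min AVC = 22 - 12·3 + 2·3^2 = $4.
Because $52 ≥ $4, revenue can cover variable cost; the firm operates.
Solving P = MC: -30 - 24x + 6x^2 = 0 ⇒ x = -1 or 5. On the upward-sloping branch, x* = 5.
Check: AVC at x = 5 is $12 ≤ P, so revenue covers variable cost.
Profit = P·x − TC = 52·5 − 284 = -$24, a loss, but smaller than the $224 fixed cost the firm would lose by shutting down.

Produce at x = 5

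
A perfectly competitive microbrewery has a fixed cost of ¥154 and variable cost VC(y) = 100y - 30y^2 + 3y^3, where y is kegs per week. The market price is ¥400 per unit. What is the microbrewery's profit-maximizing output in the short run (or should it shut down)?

From TC, MC = TC'(y) = 100 - 60y + 9y^2 and AVC = VC/y = 100 - 30y + 3y^2.
The AVC parabola has its vertex at y = 30/6 = 5, where AVC = 100 - 30·5 + 3·5^2 = ¥25.
Since P = ¥400 ≥ min AVC = ¥25, price covers variable cost and the firm should produce.
P = MC gives -300 - 60y + 9y^2 = 0, with roots -10/3 and 10. Take the larger (rising MC): y* = 10.
Check: AVC at y = 10 is ¥100 ≤ P, so revenue covers variable cost.
Profit = P·y − TC = 400·10 − 1154 = ¥2846.

Produce at y = 10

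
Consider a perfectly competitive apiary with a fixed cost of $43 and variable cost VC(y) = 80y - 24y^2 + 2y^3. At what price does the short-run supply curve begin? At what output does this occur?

The shutdown price is the minimum of AVC. VC = 80y - 24y^2 + 2y^3, so AVC = 80 - 24y + 2y^2.
At the minimum of AVC, MC = AVC. MC = 80 - 48y + 6y^2; setting MC = AVC gives 4y^2 - 24y = 0, so y = 6. min AVC = 8.
For P < $8 the firm produces nothing.

$8 per unit, at y = 6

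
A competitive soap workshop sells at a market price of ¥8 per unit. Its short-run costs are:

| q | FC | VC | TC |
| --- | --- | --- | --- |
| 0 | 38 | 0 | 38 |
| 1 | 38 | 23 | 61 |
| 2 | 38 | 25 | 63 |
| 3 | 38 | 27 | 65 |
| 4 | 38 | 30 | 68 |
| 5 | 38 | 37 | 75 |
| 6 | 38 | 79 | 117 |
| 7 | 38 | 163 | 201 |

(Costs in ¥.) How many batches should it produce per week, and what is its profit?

Profit at each row (π = 8q − TC): q=0: -38; q=1: -53; q=2: -47; q=3: -41; q=4: -36; q=5: -35; q=6: -69; q=7: -145.
Profit is maximized at q = 5. AVC there is 37/5 = ¥7.40 ≤ P, so producing beats shutting down (which would give -¥38).

q = 5; profit = -¥35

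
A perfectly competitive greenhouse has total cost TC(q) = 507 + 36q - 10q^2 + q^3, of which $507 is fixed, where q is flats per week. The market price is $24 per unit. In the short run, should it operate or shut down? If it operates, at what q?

Produce at q = 6

From TC, MC = TC'(q) = 36 - 20q + 3q^2 and AVC = VC/q = 36 - 10q + q^2.
AVC hits its minimum where MC = AVC, at q = 5, giving min AVC = 36 - 10·5 + 5^2 = $11.
Since P = $24 ≥ min AVC = $11, price covers variable cost and the firm should produce.
P = MC gives 12 - 20q + 3q^2 = 0, with roots 2/3 and 6. Take the larger (rising MC): q* = 6.
Check: AVC at q = 6 is $12 ≤ P, so revenue covers variable cost.
Profit = P·q − TC = 24·6 − 579 = -$435, a loss, but smaller than the $507 fixed cost the firm would lose by shutting down.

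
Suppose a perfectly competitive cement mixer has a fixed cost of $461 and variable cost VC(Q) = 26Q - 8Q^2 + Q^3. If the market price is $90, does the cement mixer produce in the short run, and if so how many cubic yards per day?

Produce at Q = 8

Variable cost is VC = 26Q - 8Q^2 + Q^3, so AVC = VC/Q = 26 - 8Q + Q^2 and MC = dTC/dQ = 26 - 16Q + 3Q^2.
The AVC parabola has its vertex at Q = 8/2 = 4, where AVC = 26 - 8·4 + 4^2 = $10.
Because $90 ≥ $10, revenue can cover variable cost; the firm operates.
Solving P = MC: -64 - 16Q + 3Q^2 = 0 ⇒ Q = -8/3 or 8. On the upward-sloping branch, Q* = 8.
Check: AVC at Q = 8 is $26 ≤ P, so revenue covers variable cost.
Profit = P·Q − TC = 90·8 − 669 = $51.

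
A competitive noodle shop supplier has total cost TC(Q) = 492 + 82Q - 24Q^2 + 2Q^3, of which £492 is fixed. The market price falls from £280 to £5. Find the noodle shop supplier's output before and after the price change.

MC = 82 - 48Q + 6Q^2; the shutdown threshold is min AVC = £10 (at Q = 6).
At P = £280 ≥ min AVC, set P = MC on the rising branch: Q = 11.
At P = £5 < min AVC = £10, price no longer covers variable cost at any output, so the firm shuts down: Q = 0.

Output falls from 11 to 0 (the firm shuts down)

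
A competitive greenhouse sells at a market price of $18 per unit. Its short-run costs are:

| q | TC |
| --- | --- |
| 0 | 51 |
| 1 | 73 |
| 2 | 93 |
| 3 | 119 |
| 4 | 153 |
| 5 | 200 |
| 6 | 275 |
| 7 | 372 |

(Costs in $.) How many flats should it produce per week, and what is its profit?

q = 0 (shut down); profit = -$51

Compute π = P·q − TC at each output: q=0: -51; q=1: -55; q=2: -57; q=3: -65; q=4: -81; q=5: -110; q=6: -167; q=7: -246.
Profit is highest at q = 0. Equivalently, the lowest AVC in the table is 42/2 ≈ $21 at q = 2, and P = $18 falls below it — price never covers variable cost, so the firm shuts down and loses only its fixed cost.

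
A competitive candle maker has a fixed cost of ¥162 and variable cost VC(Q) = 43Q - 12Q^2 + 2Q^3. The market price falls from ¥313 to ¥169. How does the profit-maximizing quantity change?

Output falls from 9 to 7

MC = 43 - 24Q + 6Q^2; the shutdown threshold is min AVC = ¥25 (at Q = 3).
At P = ¥313 ≥ min AVC, set P = MC on the rising branch: Q = 9.
At P = ¥169 ≥ min AVC, set P = MC: Q = 7. The firm stays open but cuts output.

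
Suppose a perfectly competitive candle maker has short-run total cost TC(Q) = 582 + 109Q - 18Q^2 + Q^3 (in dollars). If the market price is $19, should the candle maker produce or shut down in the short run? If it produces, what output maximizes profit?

Strip out fixed cost: VC = 109Q - 18Q^2 + Q^3. Then AVC = 109 - 18Q + Q^2 and MC = 109 - 36Q + 3Q^2.
The AVC parabola has its vertex at Q = 18/2 = 9, where AVC = 109 - 18·9 + 9^2 = $28.
With P < min AVC ($19 < $28), every unit sold adds to the loss.
Best response: produce nothing and absorb the $582 fixed cost.

Shut down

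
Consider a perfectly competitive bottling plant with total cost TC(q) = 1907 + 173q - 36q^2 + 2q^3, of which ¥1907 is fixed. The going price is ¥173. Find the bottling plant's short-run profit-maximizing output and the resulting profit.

Profit = -¥179 at q = 12

AVC = 173 - 36q + 2q^2; min AVC = ¥11 at q = 9. Since P = ¥173 ≥ min AVC, the firm produces.
MC = 173 - 72q + 6q^2. Setting P = MC and taking the root on the rising branch gives q* = 12.
TR = 173·12 = 2076. TC = 1907 + 348 = 2255. Profit = 2076 − 2255 = -¥179.
Shutting down would mean losing the fixed cost of ¥1907, so operating at a loss of ¥179 is better by ¥1728.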